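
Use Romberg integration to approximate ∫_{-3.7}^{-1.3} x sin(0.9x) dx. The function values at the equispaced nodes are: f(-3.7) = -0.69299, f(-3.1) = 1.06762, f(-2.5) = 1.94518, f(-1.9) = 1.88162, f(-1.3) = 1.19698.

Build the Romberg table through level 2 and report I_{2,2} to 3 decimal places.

3.233

I_{0,0} (trapezoid, 1 panel, h=2.4000): 0.60479
I_{1,0} (trapezoid, 2 panels, h=1.2000): 2.63661
I_{2,0} (trapezoid, 4 panels, h=0.6000): 3.08785
I_{1,1} = 2.63661 + (2.63661 − 0.60479)/3 = 3.31388
I_{2,1} = 3.08785 + (3.08785 − 2.63661)/3 = 3.23826
I_{2,2} = 3.23826 + (3.23826 − 3.31388)/15 = 3.23322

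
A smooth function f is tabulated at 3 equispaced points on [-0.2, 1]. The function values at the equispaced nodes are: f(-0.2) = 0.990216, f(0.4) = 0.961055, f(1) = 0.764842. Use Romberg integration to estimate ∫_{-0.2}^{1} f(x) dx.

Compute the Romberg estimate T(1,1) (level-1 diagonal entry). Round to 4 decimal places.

T(0,0) (trapezoid, 1 panel, h=1.2000): 1.053035
T(1,0) (trapezoid, 2 panels, h=0.6000): 1.103150
T(1,1) = 1.103150 + (1.103150 − 1.053035)/3 = 1.119855

1.1199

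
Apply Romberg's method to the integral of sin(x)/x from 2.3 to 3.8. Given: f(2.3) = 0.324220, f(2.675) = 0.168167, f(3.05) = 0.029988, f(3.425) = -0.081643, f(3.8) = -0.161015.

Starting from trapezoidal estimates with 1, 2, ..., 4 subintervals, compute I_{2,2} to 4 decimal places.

0.0712

I_{0,0} (trapezoid, 1 panel, h=1.5000): 0.122404
I_{1,0} (trapezoid, 2 panels, h=0.7500): 0.083693
I_{2,0} (trapezoid, 4 panels, h=0.3750): 0.074293
I_{1,1} = 0.083693 + (0.083693 − 0.122404)/3 = 0.070789
I_{2,1} = 0.074293 + (0.074293 − 0.083693)/3 = 0.071160
I_{2,2} = 0.071160 + (0.071160 − 0.070789)/15 = 0.071185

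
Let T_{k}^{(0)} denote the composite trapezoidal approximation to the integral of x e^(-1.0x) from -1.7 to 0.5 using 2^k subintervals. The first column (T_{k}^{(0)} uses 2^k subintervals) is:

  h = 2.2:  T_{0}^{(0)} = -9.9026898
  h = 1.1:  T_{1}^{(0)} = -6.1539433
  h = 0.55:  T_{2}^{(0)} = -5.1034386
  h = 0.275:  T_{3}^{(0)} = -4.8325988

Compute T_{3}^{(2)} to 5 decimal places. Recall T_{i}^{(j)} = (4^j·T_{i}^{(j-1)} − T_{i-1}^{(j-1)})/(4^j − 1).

-4.74159

T_{2}^{(1)} = -5.1034386 + (-5.1034386 − (-6.1539433))/3 = -4.7532704
T_{3}^{(1)} = -4.8325988 + (-4.8325988 − (-5.1034386))/3 = -4.7423189
T_{3}^{(2)} = -4.7423189 + (-4.7423189 − (-4.7532704))/15 = -4.7415888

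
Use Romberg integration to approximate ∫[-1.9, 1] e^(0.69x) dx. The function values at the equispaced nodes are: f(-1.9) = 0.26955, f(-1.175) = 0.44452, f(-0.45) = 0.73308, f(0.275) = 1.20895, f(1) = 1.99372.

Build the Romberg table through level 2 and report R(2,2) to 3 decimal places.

2.499

R(0,0) (trapezoid, 1 panel, h=2.9000): 3.28174
R(1,0) (trapezoid, 2 panels, h=1.4500): 2.70384
R(2,0) (trapezoid, 4 panels, h=0.7250): 2.55068
R(1,1) = 2.70384 + (2.70384 − 3.28174)/3 = 2.51121
R(2,1) = 2.55068 + (2.55068 − 2.70384)/3 = 2.49963
R(2,2) = 2.49963 + (2.49963 − 2.51121)/15 = 2.49886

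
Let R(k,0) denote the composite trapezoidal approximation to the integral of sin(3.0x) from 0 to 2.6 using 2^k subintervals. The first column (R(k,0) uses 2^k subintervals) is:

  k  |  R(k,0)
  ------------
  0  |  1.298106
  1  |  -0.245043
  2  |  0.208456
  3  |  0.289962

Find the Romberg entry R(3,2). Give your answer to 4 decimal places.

0.3143

Richardson extrapolation on the trapezoidal column (denominator 4−1=3):
R(2,1) = (4·0.208456 − (-0.245043)) / 3 = 0.359622
R(3,1) = (4·0.289962 − 0.208456) / 3 = 0.317131
R(3,2) = (16·0.317131 − 0.359622) / 15 = 0.314298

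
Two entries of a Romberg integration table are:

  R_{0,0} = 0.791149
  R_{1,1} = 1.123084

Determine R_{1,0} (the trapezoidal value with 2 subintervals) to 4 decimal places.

From R_{1,1} = (4·R_{1,0} − R_{0,0})/3, solve for R_{1,0}:
4·R_{1,0} = 3·1.123084 + 0.791149 = 4.160401
R_{1,0} = 1.040100

1.0401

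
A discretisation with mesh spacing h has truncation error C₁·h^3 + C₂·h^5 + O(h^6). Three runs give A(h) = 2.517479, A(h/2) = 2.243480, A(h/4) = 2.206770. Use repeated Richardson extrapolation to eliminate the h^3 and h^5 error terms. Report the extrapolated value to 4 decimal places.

2.2014

First eliminate the h^3 term (factor 2^3 = 8):
  B₁ = (8·2.243480 − 2.517479)/7 = 2.204337
  B₂ = (8·2.206770 − 2.243480)/7 = 2.201526
Then eliminate the h^5 term (factor 2^5 = 32):
  (32·2.201526 − 2.204337)/31 = 2.201435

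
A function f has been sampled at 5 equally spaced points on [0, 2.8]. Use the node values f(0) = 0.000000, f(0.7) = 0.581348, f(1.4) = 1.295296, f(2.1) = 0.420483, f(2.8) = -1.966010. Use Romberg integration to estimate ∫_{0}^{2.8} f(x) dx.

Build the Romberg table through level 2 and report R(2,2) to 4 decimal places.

1.0528

R(0,0) (trapezoid, 1 panel, h=2.8000): -2.752414
R(1,0) (trapezoid, 2 panels, h=1.4000): 0.437207
R(2,0) (trapezoid, 4 panels, h=0.7000): 0.919885
R(1,1) = 0.437207 + (0.437207 − (-2.752414))/3 = 1.500414
R(2,1) = 0.919885 + (0.919885 − 0.437207)/3 = 1.080778
R(2,2) = 1.080778 + (1.080778 − 1.500414)/15 = 1.052802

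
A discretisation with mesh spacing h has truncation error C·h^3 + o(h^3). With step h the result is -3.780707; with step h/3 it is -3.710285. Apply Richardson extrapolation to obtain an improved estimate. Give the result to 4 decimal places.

-3.7076

The leading error scales as h^3; refining by a factor of 3 reduces it by 3^3 = 27.
Extrapolated value = (27·A(h/3) − A(h)) / (27 − 1)
= (27·(-3.710285) − (-3.780707)) / 26
= -96.396988 / 26 = -3.707576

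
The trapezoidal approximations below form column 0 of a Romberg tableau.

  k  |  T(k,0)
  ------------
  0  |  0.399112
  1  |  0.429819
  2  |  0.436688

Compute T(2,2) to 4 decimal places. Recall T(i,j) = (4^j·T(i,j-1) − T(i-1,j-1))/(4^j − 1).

T(1,1) = (4·0.429819 − 0.399112) / 3 = 0.440055
T(2,1) = 0.436688 + (0.436688 − 0.429819)/3 = 0.438978
T(2,2) = 0.438978 + (0.438978 − 0.440055)/15 = 0.438906
(Column j=1 coincides with Simpson's rule on the same nodes.)

0.4389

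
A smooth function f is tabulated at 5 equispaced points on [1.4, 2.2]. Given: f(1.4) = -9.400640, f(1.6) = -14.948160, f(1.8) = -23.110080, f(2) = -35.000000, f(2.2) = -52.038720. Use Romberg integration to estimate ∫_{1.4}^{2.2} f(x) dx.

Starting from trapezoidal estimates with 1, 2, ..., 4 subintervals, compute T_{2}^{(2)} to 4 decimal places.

-20.4954

T_{0}^{(0)} (trapezoid, 1 panel, h=0.8000): -24.575744
T_{1}^{(0)} (trapezoid, 2 panels, h=0.4000): -21.531904
T_{2}^{(0)} (trapezoid, 4 panels, h=0.2000): -20.755584
T_{1}^{(1)} = -21.531904 + (-21.531904 − (-24.575744))/3 = -20.517291
T_{2}^{(1)} = -20.755584 + (-20.755584 − (-21.531904))/3 = -20.496811
T_{2}^{(2)} = -20.496811 + (-20.496811 − (-20.517291))/15 = -20.495446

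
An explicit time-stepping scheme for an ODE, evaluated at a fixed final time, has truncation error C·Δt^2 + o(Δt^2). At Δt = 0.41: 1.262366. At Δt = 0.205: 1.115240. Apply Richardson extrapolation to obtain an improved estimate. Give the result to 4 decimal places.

The leading error scales as Δt^2; refining by a factor of 2 reduces it by 2^2 = 4.
Extrapolated value = (4·A(Δt/2) − A(Δt)) / (4 − 1)
= (4·1.115240 − 1.262366) / 3
= 3.198594 / 3 = 1.066198

1.0662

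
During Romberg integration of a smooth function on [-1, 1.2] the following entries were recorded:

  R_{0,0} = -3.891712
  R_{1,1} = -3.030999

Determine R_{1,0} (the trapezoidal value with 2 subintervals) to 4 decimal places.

From R_{1,1} = (4·R_{1,0} − R_{0,0})/3, solve for R_{1,0}:
4·R_{1,0} = 3·(-3.030999) + (-3.891712) = -12.984709
R_{1,0} = -3.246177

-3.2462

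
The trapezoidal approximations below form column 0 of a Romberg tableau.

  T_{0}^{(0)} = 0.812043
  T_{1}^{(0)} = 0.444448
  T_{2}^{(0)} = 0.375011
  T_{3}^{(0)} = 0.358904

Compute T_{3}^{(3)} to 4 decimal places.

0.3536

T_{1}^{(1)} = (4·0.444448 − 0.812043) / 3 = 0.321916
T_{2}^{(1)} = 0.375011 + (0.375011 − 0.444448)/3 = 0.351865
T_{3}^{(1)} = (4·0.358904 − 0.375011) / 3 = 0.353535
T_{2}^{(2)} = (16·0.351865 − 0.321916) / 15 = 0.353862
T_{3}^{(2)} = (16·0.353535 − 0.351865) / 15 = 0.353646
T_{3}^{(3)} = (64·0.353646 − 0.353862) / 63 = 0.353643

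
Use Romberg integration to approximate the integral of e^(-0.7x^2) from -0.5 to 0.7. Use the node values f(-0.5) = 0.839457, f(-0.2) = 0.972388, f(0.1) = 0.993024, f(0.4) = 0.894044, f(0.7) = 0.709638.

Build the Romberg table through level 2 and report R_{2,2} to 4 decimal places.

R_{0,0} (trapezoid, 1 panel, h=1.2000): 0.929457
R_{1,0} (trapezoid, 2 panels, h=0.6000): 1.060543
R_{2,0} (trapezoid, 4 panels, h=0.3000): 1.090201
R_{1,1} = 1.060543 + (1.060543 − 0.929457)/3 = 1.104238
R_{2,1} = 1.090201 + (1.090201 − 1.060543)/3 = 1.100087
R_{2,2} = 1.100087 + (1.100087 − 1.104238)/15 = 1.099810

1.0998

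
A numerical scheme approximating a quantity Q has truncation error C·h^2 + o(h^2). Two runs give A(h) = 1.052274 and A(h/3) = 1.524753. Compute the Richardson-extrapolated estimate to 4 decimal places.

The leading error scales as h^2; refining by a factor of 3 reduces it by 3^2 = 9.
Extrapolated value = (9·A(h/3) − A(h)) / (9 − 1)
= (9·1.524753 − 1.052274) / 8
= 12.670503 / 8 = 1.583813

1.5838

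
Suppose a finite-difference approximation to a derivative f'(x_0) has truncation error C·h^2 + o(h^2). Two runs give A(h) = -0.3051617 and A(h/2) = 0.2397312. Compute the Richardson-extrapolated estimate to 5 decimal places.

0.42136

Extrapolated value = (4·A(h/2) − A(h)) / (4 − 1)
= (4·0.2397312 − (-0.3051617)) / 3
= 1.2640865 / 3 = 0.4213622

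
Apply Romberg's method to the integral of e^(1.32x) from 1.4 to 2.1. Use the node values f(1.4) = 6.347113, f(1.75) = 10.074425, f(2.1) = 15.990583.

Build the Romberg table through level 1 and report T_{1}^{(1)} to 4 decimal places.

7.3075

T_{0}^{(0)} (trapezoid, 1 panel, h=0.7000): 7.818194
T_{1}^{(0)} (trapezoid, 2 panels, h=0.3500): 7.435146
T_{1}^{(1)} = 7.435146 + (7.435146 − 7.818194)/3 = 7.307463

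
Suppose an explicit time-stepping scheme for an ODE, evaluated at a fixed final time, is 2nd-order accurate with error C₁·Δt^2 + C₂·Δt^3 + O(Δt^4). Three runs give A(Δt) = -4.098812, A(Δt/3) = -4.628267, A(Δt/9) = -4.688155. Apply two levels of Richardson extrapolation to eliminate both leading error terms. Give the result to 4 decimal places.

First eliminate the Δt^2 term (factor 3^2 = 9):
  B₁ = (9·(-4.628267) − (-4.098812))/8 = -4.694449
  B₂ = (9·(-4.688155) − (-4.628267))/8 = -4.695641
Then eliminate the Δt^3 term (factor 3^3 = 27):
  (27·(-4.695641) − (-4.694449))/26 = -4.695687

-4.6957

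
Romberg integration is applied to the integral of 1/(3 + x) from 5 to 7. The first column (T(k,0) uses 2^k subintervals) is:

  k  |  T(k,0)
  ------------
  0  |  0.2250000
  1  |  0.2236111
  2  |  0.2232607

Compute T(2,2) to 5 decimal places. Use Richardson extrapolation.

0.22314

Richardson extrapolation on the trapezoidal column (denominator 4−1=3):
T(1,1) = (4·0.2236111 − 0.2250000) / 3 = 0.2231481
T(2,1) = (4·0.2232607 − 0.2236111) / 3 = 0.2231439
T(2,2) = 0.2231439 + (0.2231439 − 0.2231481)/15 = 0.2231436
(Column j=1 coincides with Simpson's rule on the same nodes.)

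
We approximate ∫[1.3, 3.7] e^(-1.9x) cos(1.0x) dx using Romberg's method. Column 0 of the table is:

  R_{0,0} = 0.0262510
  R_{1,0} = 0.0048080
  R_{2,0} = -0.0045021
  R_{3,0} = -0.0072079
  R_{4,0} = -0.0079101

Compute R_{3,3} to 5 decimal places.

Richardson extrapolation on the trapezoidal column (denominator 4−1=3):
R_{1,1} = 0.0048080 + (0.0048080 − 0.0262510)/3 = -0.0023397
R_{2,1} = (4·(-0.0045021) − 0.0048080) / 3 = -0.0076055
R_{3,1} = -0.0072079 + (-0.0072079 − (-0.0045021))/3 = -0.0081098
R_{2,2} = (16·(-0.0076055) − (-0.0023397)) / 15 = -0.0079566
R_{3,2} = -0.0081098 + (-0.0081098 − (-0.0076055))/15 = -0.0081434
R_{3,3} = (64·(-0.0081434) − (-0.0079566)) / 63 = -0.0081464

-0.00815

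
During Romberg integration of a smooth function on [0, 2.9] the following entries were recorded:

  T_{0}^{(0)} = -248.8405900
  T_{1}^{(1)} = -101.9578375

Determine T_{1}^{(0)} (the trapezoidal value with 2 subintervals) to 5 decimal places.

-138.67853

From T_{1}^{(1)} = (4·T_{1}^{(0)} − T_{0}^{(0)})/3, solve for T_{1}^{(0)}:
4·T_{1}^{(0)} = 3·(-101.9578375) + (-248.8405900) = -554.7141025
T_{1}^{(0)} = -138.6785256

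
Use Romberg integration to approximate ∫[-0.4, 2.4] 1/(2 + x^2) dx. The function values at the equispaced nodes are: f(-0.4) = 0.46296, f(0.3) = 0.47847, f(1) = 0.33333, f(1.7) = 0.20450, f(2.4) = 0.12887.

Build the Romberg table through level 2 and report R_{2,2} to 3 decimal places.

0.933

R_{0,0} (trapezoid, 1 panel, h=2.8000): 0.82856
R_{1,0} (trapezoid, 2 panels, h=1.4000): 0.88094
R_{2,0} (trapezoid, 4 panels, h=0.7000): 0.91855
R_{1,1} = 0.88094 + (0.88094 − 0.82856)/3 = 0.89840
R_{2,1} = 0.91855 + (0.91855 − 0.88094)/3 = 0.93109
R_{2,2} = 0.93109 + (0.93109 − 0.89840)/15 = 0.93327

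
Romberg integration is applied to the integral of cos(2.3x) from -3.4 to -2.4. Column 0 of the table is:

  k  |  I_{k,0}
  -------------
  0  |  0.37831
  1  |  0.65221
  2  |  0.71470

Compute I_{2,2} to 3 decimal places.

I_{1,1} = 0.65221 + (0.65221 − 0.37831)/3 = 0.74351
I_{2,1} = 0.71470 + (0.71470 − 0.65221)/3 = 0.73553
I_{2,2} = (16·0.73553 − 0.74351) / 15 = 0.73500

0.735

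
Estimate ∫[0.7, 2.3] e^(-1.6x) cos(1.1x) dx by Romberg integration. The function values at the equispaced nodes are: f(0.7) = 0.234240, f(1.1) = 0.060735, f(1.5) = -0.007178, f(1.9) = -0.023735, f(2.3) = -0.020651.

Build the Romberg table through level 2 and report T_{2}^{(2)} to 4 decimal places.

T_{0}^{(0)} (trapezoid, 1 panel, h=1.6000): 0.170871
T_{1}^{(0)} (trapezoid, 2 panels, h=0.8000): 0.079693
T_{2}^{(0)} (trapezoid, 4 panels, h=0.4000): 0.054647
T_{1}^{(1)} = 0.079693 + (0.079693 − 0.170871)/3 = 0.049300
T_{2}^{(1)} = 0.054647 + (0.054647 − 0.079693)/3 = 0.046298
T_{2}^{(2)} = 0.046298 + (0.046298 − 0.049300)/15 = 0.046098

0.0461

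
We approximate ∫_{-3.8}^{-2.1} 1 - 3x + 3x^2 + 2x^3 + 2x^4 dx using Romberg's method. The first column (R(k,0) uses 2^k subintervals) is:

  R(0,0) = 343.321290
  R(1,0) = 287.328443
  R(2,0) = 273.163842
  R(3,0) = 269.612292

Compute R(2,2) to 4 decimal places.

268.4275

R(1,1) = (4·287.328443 − 343.321290) / 3 = 268.664161
R(2,1) = 273.163842 + (273.163842 − 287.328443)/3 = 268.442308
R(2,2) = (16·268.442308 − 268.664161) / 15 = 268.427518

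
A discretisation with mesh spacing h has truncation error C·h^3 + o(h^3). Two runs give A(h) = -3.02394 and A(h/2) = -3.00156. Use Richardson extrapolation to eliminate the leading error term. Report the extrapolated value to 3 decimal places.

Extrapolated value = (8·A(h/2) − A(h)) / (8 − 1)
= (8·(-3.00156) − (-3.02394)) / 7
= -20.98854 / 7 = -2.99836

-2.998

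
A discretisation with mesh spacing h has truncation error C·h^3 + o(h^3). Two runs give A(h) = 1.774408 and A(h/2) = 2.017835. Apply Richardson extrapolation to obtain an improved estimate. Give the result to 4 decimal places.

The leading error scales as h^3; refining by a factor of 2 reduces it by 2^3 = 8.
Extrapolated value = (8·A(h/2) − A(h)) / (8 − 1)
= (8·2.017835 − 1.774408) / 7
= 14.368272 / 7 = 2.052610

2.0526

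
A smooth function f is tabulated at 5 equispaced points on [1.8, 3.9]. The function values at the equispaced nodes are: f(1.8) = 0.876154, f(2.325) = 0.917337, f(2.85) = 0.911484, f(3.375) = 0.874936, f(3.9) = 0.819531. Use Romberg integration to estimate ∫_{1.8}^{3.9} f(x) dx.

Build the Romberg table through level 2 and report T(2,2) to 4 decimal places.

T(0,0) (trapezoid, 1 panel, h=2.1000): 1.780469
T(1,0) (trapezoid, 2 panels, h=1.0500): 1.847293
T(2,0) (trapezoid, 4 panels, h=0.5250): 1.864590
T(1,1) = 1.847293 + (1.847293 − 1.780469)/3 = 1.869568
T(2,1) = 1.864590 + (1.864590 − 1.847293)/3 = 1.870356
T(2,2) = 1.870356 + (1.870356 − 1.869568)/15 = 1.870409

1.8704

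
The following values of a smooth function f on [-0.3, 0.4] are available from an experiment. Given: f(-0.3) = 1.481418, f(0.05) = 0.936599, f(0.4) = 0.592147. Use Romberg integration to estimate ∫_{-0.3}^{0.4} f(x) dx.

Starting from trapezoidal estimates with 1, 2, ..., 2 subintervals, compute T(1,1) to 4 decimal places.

T(0,0) (trapezoid, 1 panel, h=0.7000): 0.725748
T(1,0) (trapezoid, 2 panels, h=0.3500): 0.690684
T(1,1) = 0.690684 + (0.690684 − 0.725748)/3 = 0.678996

0.6790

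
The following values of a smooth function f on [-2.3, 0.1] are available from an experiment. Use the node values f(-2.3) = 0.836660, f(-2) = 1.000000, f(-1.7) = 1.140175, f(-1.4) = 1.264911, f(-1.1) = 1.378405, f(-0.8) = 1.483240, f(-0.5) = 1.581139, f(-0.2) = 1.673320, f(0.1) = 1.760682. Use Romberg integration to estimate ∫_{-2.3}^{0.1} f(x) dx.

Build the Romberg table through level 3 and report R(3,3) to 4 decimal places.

R(0,0) (trapezoid, 1 panel, h=2.4000): 3.116810
R(1,0) (trapezoid, 2 panels, h=1.2000): 3.212491
R(2,0) (trapezoid, 4 panels, h=0.6000): 3.239034
R(3,0) (trapezoid, 8 panels, h=0.3000): 3.245958
R(1,1) = 3.212491 + (3.212491 − 3.116810)/3 = 3.244385
R(2,1) = 3.239034 + (3.239034 − 3.212491)/3 = 3.247882
R(3,1) = 3.245958 + (3.245958 − 3.239034)/3 = 3.248266
R(2,2) = 3.247882 + (3.247882 − 3.244385)/15 = 3.248115
R(3,2) = 3.248266 + (3.248266 − 3.247882)/15 = 3.248292
R(3,3) = 3.248292 + (3.248292 − 3.248115)/63 = 3.248295

3.2483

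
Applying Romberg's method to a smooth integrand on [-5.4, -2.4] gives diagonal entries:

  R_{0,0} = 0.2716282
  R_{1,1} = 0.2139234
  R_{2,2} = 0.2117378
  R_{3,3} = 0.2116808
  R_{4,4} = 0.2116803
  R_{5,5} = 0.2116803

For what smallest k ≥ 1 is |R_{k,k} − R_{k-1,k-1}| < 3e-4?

|R_{1,1} − R_{0,0}| = 0.0577048 ≥ 3e-4
|R_{2,2} − R_{1,1}| = 0.0021856 ≥ 3e-4
|R_{3,3} − R_{2,2}| = 0.0000570 < 3e-4

k = 3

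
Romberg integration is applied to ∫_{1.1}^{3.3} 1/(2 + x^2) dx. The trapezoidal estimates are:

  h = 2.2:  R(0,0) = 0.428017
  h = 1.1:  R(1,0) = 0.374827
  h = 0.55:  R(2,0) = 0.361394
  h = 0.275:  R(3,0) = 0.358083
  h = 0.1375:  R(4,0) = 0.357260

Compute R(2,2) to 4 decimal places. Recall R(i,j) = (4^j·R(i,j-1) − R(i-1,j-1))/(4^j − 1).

R(1,1) = (4·0.374827 − 0.428017) / 3 = 0.357097
R(2,1) = (4·0.361394 − 0.374827) / 3 = 0.356916
R(2,2) = 0.356916 + (0.356916 − 0.357097)/15 = 0.356904

0.3569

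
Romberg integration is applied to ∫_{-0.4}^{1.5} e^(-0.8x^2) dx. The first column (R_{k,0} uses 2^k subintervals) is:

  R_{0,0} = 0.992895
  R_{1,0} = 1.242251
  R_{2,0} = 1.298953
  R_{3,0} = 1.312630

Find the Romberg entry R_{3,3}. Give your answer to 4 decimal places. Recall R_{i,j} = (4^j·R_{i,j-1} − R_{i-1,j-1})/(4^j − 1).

1.3171

R_{1,1} = (4·1.242251 − 0.992895) / 3 = 1.325370
R_{2,1} = 1.298953 + (1.298953 − 1.242251)/3 = 1.317854
R_{3,1} = 1.312630 + (1.312630 − 1.298953)/3 = 1.317189
R_{2,2} = 1.317854 + (1.317854 − 1.325370)/15 = 1.317353
R_{3,2} = 1.317189 + (1.317189 − 1.317854)/15 = 1.317145
R_{3,3} = (64·1.317145 − 1.317353) / 63 = 1.317142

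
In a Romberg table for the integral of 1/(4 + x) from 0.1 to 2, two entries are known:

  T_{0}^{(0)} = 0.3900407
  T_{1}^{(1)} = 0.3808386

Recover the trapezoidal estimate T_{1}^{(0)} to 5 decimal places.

0.38314

From T_{1}^{(1)} = (4·T_{1}^{(0)} − T_{0}^{(0)})/3, solve for T_{1}^{(0)}:
4·T_{1}^{(0)} = 3·0.3808386 + 0.3900407 = 1.5325565
T_{1}^{(0)} = 0.3831391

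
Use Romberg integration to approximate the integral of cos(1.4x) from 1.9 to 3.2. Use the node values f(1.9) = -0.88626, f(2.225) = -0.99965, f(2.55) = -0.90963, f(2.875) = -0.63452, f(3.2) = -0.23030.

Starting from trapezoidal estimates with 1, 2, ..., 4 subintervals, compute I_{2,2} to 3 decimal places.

I_{0,0} (trapezoid, 1 panel, h=1.3000): -0.72576
I_{1,0} (trapezoid, 2 panels, h=0.6500): -0.95414
I_{2,0} (trapezoid, 4 panels, h=0.3250): -1.00818
I_{1,1} = -0.95414 + (-0.95414 − (-0.72576))/3 = -1.03027
I_{2,1} = -1.00818 + (-1.00818 − (-0.95414))/3 = -1.02619
I_{2,2} = -1.02619 + (-1.02619 − (-1.03027))/15 = -1.02592

-1.026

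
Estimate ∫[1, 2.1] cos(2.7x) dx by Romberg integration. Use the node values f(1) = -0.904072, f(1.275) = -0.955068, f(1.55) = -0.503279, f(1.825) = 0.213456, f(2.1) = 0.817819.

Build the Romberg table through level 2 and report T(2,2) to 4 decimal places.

T(0,0) (trapezoid, 1 panel, h=1.1000): -0.047439
T(1,0) (trapezoid, 2 panels, h=0.5500): -0.300523
T(2,0) (trapezoid, 4 panels, h=0.2750): -0.354205
T(1,1) = -0.300523 + (-0.300523 − (-0.047439))/3 = -0.384884
T(2,1) = -0.354205 + (-0.354205 − (-0.300523))/3 = -0.372099
T(2,2) = -0.372099 + (-0.372099 − (-0.384884))/15 = -0.371247

-0.3712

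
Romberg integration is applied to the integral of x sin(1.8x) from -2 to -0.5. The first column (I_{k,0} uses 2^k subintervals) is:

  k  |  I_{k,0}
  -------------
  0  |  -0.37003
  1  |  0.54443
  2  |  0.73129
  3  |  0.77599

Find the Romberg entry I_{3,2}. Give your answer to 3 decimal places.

I_{2,1} = (4·0.73129 − 0.54443) / 3 = 0.79358
I_{3,1} = 0.77599 + (0.77599 − 0.73129)/3 = 0.79089
I_{3,2} = (16·0.79089 − 0.79358) / 15 = 0.79071

0.791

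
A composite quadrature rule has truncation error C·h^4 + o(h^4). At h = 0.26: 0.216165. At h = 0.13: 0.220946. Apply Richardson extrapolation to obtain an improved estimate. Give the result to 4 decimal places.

0.2213

The leading error scales as h^4; refining by a factor of 2 reduces it by 2^4 = 16.
Extrapolated value = (16·A(h/2) − A(h)) / (16 − 1)
= (16·0.220946 − 0.216165) / 15
= 3.318971 / 15 = 0.221265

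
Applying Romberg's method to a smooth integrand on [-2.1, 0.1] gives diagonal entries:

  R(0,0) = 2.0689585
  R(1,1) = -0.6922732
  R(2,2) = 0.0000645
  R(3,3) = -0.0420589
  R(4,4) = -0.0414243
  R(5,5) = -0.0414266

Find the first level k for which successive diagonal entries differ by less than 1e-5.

k = 5

|R(1,1) − R(0,0)| = 2.7612317 ≥ 1e-5
|R(2,2) − R(1,1)| = 0.6923377 ≥ 1e-5
|R(3,3) − R(2,2)| = 0.0421234 ≥ 1e-5
|R(4,4) − R(3,3)| = 0.0006346 ≥ 1e-5
|R(5,5) − R(4,4)| = 0.0000023 < 1e-5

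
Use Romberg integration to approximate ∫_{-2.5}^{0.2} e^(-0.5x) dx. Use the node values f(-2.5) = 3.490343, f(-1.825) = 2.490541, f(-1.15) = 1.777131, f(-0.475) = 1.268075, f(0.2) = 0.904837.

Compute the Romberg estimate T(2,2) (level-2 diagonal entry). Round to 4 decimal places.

5.1710

T(0,0) (trapezoid, 1 panel, h=2.7000): 5.933493
T(1,0) (trapezoid, 2 panels, h=1.3500): 5.365873
T(2,0) (trapezoid, 4 panels, h=0.6750): 5.220002
T(1,1) = 5.365873 + (5.365873 − 5.933493)/3 = 5.176666
T(2,1) = 5.220002 + (5.220002 − 5.365873)/3 = 5.171378
T(2,2) = 5.171378 + (5.171378 − 5.176666)/15 = 5.171025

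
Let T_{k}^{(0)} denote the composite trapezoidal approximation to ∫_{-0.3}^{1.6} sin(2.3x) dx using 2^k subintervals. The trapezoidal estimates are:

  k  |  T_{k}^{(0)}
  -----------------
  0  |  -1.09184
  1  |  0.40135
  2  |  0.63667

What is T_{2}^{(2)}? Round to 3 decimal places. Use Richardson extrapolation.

0.703

T_{1}^{(1)} = (4·0.40135 − (-1.09184)) / 3 = 0.89908
T_{2}^{(1)} = 0.63667 + (0.63667 − 0.40135)/3 = 0.71511
T_{2}^{(2)} = 0.71511 + (0.71511 − 0.89908)/15 = 0.70285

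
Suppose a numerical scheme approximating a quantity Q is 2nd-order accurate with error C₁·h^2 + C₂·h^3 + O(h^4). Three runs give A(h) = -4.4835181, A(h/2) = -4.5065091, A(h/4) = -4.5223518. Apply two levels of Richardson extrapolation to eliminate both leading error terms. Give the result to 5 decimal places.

-4.52956

First eliminate the h^2 term (factor 2^2 = 4):
  B₁ = (4·(-4.5065091) − (-4.4835181))/3 = -4.5141728
  B₂ = (4·(-4.5223518) − (-4.5065091))/3 = -4.5276327
Then eliminate the h^3 term (factor 2^3 = 8):
  (8·(-4.5276327) − (-4.5141728))/7 = -4.5295555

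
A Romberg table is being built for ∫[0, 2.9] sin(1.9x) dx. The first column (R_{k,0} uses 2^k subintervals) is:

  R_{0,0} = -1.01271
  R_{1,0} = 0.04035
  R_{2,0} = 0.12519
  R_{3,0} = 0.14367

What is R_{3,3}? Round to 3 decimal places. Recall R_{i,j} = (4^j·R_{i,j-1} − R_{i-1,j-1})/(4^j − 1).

Richardson extrapolation on the trapezoidal column (denominator 4−1=3):
R_{1,1} = 0.04035 + (0.04035 − (-1.01271))/3 = 0.39137
R_{2,1} = 0.12519 + (0.12519 − 0.04035)/3 = 0.15347
R_{3,1} = (4·0.14367 − 0.12519) / 3 = 0.14983
R_{2,2} = (16·0.15347 − 0.39137) / 15 = 0.13761
R_{3,2} = 0.14983 + (0.14983 − 0.15347)/15 = 0.14959
R_{3,3} = (64·0.14959 − 0.13761) / 63 = 0.14978
(Column j=1 coincides with Simpson's rule on the same nodes.)

0.150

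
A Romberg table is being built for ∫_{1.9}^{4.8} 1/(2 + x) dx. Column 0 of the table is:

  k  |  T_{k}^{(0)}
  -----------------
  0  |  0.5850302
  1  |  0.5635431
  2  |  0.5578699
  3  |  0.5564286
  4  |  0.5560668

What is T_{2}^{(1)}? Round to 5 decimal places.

0.55598

T_{2}^{(1)} = 0.5578699 + (0.5578699 − 0.5635431)/3 = 0.5559788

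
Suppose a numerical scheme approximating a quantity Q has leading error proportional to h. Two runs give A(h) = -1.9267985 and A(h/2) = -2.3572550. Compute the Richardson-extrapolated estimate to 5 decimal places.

Extrapolated value = (2·A(h/2) − A(h)) / (2 − 1)
= (2·(-2.3572550) − (-1.9267985)) / 1
= -2.7877115 / 1 = -2.7877115

-2.78771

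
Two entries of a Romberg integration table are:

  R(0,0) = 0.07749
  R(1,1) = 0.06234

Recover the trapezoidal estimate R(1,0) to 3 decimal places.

From R(1,1) = (4·R(1,0) − R(0,0))/3, solve for R(1,0):
4·R(1,0) = 3·0.06234 + 0.07749 = 0.26451
R(1,0) = 0.06613

0.066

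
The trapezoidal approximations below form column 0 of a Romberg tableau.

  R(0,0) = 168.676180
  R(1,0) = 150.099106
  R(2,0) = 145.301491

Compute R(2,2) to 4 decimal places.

R(1,1) = (4·150.099106 − 168.676180) / 3 = 143.906748
R(2,1) = 145.301491 + (145.301491 − 150.099106)/3 = 143.702286
R(2,2) = 143.702286 + (143.702286 − 143.906748)/15 = 143.688655
(Column j=1 coincides with Simpson's rule on the same nodes.)

143.6887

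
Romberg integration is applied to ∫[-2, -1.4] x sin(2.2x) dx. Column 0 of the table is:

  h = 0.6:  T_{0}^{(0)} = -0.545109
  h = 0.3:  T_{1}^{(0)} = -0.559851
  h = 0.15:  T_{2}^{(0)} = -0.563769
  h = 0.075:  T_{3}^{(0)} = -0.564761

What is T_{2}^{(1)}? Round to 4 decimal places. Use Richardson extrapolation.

Richardson extrapolation on the trapezoidal column (denominator 4−1=3):
T_{2}^{(1)} = (4·(-0.563769) − (-0.559851)) / 3 = -0.565075

-0.5651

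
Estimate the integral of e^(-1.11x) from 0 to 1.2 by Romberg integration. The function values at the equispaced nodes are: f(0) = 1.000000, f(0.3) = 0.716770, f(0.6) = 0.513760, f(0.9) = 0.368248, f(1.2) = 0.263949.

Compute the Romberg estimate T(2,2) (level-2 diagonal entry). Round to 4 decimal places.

T(0,0) (trapezoid, 1 panel, h=1.2000): 0.758369
T(1,0) (trapezoid, 2 panels, h=0.6000): 0.687441
T(2,0) (trapezoid, 4 panels, h=0.3000): 0.669226
T(1,1) = 0.687441 + (0.687441 − 0.758369)/3 = 0.663798
T(2,1) = 0.669226 + (0.669226 − 0.687441)/3 = 0.663154
T(2,2) = 0.663154 + (0.663154 − 0.663798)/15 = 0.663111

0.6631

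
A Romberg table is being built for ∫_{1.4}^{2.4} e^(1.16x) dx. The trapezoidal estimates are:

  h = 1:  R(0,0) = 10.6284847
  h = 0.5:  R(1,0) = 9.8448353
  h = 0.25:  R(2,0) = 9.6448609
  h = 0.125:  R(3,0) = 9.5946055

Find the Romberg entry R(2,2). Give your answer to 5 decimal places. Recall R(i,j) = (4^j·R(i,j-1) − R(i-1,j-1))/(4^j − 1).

9.57784

Richardson extrapolation on the trapezoidal column (denominator 4−1=3):
R(1,1) = (4·9.8448353 − 10.6284847) / 3 = 9.5836188
R(2,1) = 9.6448609 + (9.6448609 − 9.8448353)/3 = 9.5782028
R(2,2) = 9.5782028 + (9.5782028 − 9.5836188)/15 = 9.5778417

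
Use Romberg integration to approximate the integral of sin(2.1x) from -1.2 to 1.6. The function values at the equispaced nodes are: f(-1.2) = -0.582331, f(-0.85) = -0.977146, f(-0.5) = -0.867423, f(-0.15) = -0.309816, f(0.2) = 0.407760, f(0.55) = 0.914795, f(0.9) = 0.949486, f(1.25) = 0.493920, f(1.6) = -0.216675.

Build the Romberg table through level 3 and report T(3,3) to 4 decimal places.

T(0,0) (trapezoid, 1 panel, h=2.8000): -1.118608
T(1,0) (trapezoid, 2 panels, h=1.4000): 0.011560
T(2,0) (trapezoid, 4 panels, h=0.7000): 0.063224
T(3,0) (trapezoid, 8 panels, h=0.3500): 0.074226
T(1,1) = 0.011560 + (0.011560 − (-1.118608))/3 = 0.388283
T(2,1) = 0.063224 + (0.063224 − 0.011560)/3 = 0.080445
T(3,1) = 0.074226 + (0.074226 − 0.063224)/3 = 0.077893
T(2,2) = 0.080445 + (0.080445 − 0.388283)/15 = 0.059922
T(3,2) = 0.077893 + (0.077893 − 0.080445)/15 = 0.077723
T(3,3) = 0.077723 + (0.077723 − 0.059922)/63 = 0.078006

0.0780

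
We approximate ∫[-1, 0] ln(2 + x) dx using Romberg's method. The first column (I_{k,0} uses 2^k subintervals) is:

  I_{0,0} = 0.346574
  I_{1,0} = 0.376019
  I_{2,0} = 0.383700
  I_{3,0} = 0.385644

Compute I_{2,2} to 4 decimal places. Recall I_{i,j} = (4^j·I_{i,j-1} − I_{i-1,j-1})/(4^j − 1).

Richardson extrapolation on the trapezoidal column (denominator 4−1=3):
I_{1,1} = 0.376019 + (0.376019 − 0.346574)/3 = 0.385834
I_{2,1} = (4·0.383700 − 0.376019) / 3 = 0.386260
I_{2,2} = 0.386260 + (0.386260 − 0.385834)/15 = 0.386288
(Column j=1 coincides with Simpson's rule on the same nodes.)

0.3863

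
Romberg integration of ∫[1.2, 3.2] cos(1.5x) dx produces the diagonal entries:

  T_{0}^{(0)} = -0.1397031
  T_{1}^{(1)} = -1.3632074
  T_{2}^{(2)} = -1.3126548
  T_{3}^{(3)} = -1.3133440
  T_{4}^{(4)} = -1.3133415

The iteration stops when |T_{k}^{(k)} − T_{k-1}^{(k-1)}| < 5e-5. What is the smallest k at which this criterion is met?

k = 4

|T_{1}^{(1)} − T_{0}^{(0)}| = 1.2235043 ≥ 5e-5
|T_{2}^{(2)} − T_{1}^{(1)}| = 0.0505526 ≥ 5e-5
|T_{3}^{(3)} − T_{2}^{(2)}| = 0.0006892 ≥ 5e-5
|T_{4}^{(4)} − T_{3}^{(3)}| = 0.0000025 < 5e-5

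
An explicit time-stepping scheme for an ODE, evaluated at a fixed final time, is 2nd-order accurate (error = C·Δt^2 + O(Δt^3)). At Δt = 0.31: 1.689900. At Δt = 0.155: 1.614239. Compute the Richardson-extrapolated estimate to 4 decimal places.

The leading error scales as Δt^2; refining by a factor of 2 reduces it by 2^2 = 4.
Extrapolated value = (4·A(Δt/2) − A(Δt)) / (4 − 1)
= (4·1.614239 − 1.689900) / 3
= 4.767056 / 3 = 1.589019

1.5890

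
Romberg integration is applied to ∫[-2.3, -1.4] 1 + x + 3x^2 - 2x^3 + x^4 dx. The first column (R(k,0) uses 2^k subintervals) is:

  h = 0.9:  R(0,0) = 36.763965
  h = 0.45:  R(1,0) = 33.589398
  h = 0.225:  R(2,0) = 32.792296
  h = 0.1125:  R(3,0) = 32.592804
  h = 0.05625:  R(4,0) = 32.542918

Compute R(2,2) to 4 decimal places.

Richardson extrapolation on the trapezoidal column (denominator 4−1=3):
R(1,1) = 33.589398 + (33.589398 − 36.763965)/3 = 32.531209
R(2,1) = 32.792296 + (32.792296 − 33.589398)/3 = 32.526595
R(2,2) = 32.526595 + (32.526595 − 32.531209)/15 = 32.526287

32.5263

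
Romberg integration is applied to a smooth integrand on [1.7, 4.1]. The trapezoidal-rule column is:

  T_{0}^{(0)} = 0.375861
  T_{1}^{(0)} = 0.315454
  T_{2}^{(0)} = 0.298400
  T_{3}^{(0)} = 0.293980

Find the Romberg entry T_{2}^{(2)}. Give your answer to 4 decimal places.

0.2925

Richardson extrapolation on the trapezoidal column (denominator 4−1=3):
T_{1}^{(1)} = (4·0.315454 − 0.375861) / 3 = 0.295318
T_{2}^{(1)} = (4·0.298400 − 0.315454) / 3 = 0.292715
T_{2}^{(2)} = (16·0.292715 − 0.295318) / 15 = 0.292541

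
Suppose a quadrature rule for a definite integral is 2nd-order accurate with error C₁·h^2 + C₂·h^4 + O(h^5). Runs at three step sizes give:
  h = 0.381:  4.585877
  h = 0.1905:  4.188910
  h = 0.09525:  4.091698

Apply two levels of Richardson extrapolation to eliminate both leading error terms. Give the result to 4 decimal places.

First eliminate the h^2 term (factor 2^2 = 4):
  B₁ = (4·4.188910 − 4.585877)/3 = 4.056588
  B₂ = (4·4.091698 − 4.188910)/3 = 4.059294
Then eliminate the h^4 term (factor 2^4 = 16):
  (16·4.059294 − 4.056588)/15 = 4.059474

4.0595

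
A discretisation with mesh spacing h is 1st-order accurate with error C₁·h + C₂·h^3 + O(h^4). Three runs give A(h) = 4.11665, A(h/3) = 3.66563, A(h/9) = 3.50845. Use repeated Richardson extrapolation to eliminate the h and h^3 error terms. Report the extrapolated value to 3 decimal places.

3.429

First eliminate the h term (factor 3^1 = 3):
  B₁ = (3·3.66563 − 4.11665)/2 = 3.44012
  B₂ = (3·3.50845 − 3.66563)/2 = 3.42986
Then eliminate the h^3 term (factor 3^3 = 27):
  (27·3.42986 − 3.44012)/26 = 3.42947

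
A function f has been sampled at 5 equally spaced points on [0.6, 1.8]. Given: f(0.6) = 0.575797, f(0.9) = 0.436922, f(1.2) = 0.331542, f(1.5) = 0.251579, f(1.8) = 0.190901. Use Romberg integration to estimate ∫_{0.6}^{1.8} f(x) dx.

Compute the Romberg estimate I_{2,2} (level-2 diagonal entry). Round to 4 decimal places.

I_{0,0} (trapezoid, 1 panel, h=1.2000): 0.460019
I_{1,0} (trapezoid, 2 panels, h=0.6000): 0.428935
I_{2,0} (trapezoid, 4 panels, h=0.3000): 0.421018
I_{1,1} = 0.428935 + (0.428935 − 0.460019)/3 = 0.418574
I_{2,1} = 0.421018 + (0.421018 − 0.428935)/3 = 0.418379
I_{2,2} = 0.418379 + (0.418379 − 0.418574)/15 = 0.418366

0.4184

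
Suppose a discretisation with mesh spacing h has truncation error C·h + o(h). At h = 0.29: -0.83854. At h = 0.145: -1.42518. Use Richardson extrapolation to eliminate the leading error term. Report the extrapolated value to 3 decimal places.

The leading error scales as h; refining by a factor of 2 reduces it by 2^1 = 2.
Extrapolated value = (2·A(h/2) − A(h)) / (2 − 1)
= (2·(-1.42518) − (-0.83854)) / 1
= -2.01182 / 1 = -2.01182

-2.012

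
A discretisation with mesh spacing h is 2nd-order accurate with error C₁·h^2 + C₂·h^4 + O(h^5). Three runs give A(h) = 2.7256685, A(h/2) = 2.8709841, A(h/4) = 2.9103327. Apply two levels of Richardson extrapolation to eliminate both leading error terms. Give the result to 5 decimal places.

2.92372

First eliminate the h^2 term (factor 2^2 = 4):
  B₁ = (4·2.8709841 − 2.7256685)/3 = 2.9194226
  B₂ = (4·2.9103327 − 2.8709841)/3 = 2.9234489
Then eliminate the h^4 term (factor 2^4 = 16):
  (16·2.9234489 − 2.9194226)/15 = 2.9237173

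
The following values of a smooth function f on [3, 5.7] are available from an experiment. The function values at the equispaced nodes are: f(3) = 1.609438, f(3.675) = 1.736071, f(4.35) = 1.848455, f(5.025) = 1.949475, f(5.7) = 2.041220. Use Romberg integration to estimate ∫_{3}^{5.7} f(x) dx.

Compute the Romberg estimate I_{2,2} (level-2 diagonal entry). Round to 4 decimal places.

4.9702

I_{0,0} (trapezoid, 1 panel, h=2.7000): 4.928388
I_{1,0} (trapezoid, 2 panels, h=1.3500): 4.959608
I_{2,0} (trapezoid, 4 panels, h=0.6750): 4.967548
I_{1,1} = 4.959608 + (4.959608 − 4.928388)/3 = 4.970015
I_{2,1} = 4.967548 + (4.967548 − 4.959608)/3 = 4.970195
I_{2,2} = 4.970195 + (4.970195 − 4.970015)/15 = 4.970207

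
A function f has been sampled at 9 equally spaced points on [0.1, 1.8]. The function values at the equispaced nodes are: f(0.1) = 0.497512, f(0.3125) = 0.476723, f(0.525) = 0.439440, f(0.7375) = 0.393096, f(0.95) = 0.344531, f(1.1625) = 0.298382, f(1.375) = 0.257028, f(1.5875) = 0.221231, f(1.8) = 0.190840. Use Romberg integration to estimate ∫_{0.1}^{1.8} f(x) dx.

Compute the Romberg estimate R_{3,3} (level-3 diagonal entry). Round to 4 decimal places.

R_{0,0} (trapezoid, 1 panel, h=1.7000): 0.585099
R_{1,0} (trapezoid, 2 panels, h=0.8500): 0.585401
R_{2,0} (trapezoid, 4 panels, h=0.4250): 0.588699
R_{3,0} (trapezoid, 8 panels, h=0.2125): 0.589604
R_{1,1} = 0.585401 + (0.585401 − 0.585099)/3 = 0.585502
R_{2,1} = 0.588699 + (0.588699 − 0.585401)/3 = 0.589798
R_{3,1} = 0.589604 + (0.589604 − 0.588699)/3 = 0.589906
R_{2,2} = 0.589798 + (0.589798 − 0.585502)/15 = 0.590084
R_{3,2} = 0.589906 + (0.589906 − 0.589798)/15 = 0.589913
R_{3,3} = 0.589913 + (0.589913 − 0.590084)/63 = 0.589910

0.5899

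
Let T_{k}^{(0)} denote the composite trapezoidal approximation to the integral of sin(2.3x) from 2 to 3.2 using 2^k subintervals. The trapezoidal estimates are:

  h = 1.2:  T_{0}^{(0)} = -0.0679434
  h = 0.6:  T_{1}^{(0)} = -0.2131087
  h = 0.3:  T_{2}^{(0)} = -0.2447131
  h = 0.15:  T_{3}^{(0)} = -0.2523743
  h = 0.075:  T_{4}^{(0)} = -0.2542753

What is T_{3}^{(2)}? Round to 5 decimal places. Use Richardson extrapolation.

Richardson extrapolation on the trapezoidal column (denominator 4−1=3):
T_{2}^{(1)} = (4·(-0.2447131) − (-0.2131087)) / 3 = -0.2552479
T_{3}^{(1)} = (4·(-0.2523743) − (-0.2447131)) / 3 = -0.2549280
T_{3}^{(2)} = -0.2549280 + (-0.2549280 − (-0.2552479))/15 = -0.2549067

-0.25491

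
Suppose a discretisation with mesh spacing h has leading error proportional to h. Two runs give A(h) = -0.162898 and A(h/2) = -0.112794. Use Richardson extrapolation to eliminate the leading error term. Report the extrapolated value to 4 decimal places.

The leading error scales as h; refining by a factor of 2 reduces it by 2^1 = 2.
Extrapolated value = (2·A(h/2) − A(h)) / (2 − 1)
= (2·(-0.112794) − (-0.162898)) / 1
= -0.062690 / 1 = -0.062690

-0.0627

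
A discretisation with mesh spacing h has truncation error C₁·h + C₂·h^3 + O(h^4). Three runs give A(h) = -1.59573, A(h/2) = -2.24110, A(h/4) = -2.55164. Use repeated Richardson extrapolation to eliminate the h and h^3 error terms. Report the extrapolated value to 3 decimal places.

First eliminate the h term (factor 2^1 = 2):
  B₁ = (2·(-2.24110) − (-1.59573))/1 = -2.88647
  B₂ = (2·(-2.55164) − (-2.24110))/1 = -2.86218
Then eliminate the h^3 term (factor 2^3 = 8):
  (8·(-2.86218) − (-2.88647))/7 = -2.85871

-2.859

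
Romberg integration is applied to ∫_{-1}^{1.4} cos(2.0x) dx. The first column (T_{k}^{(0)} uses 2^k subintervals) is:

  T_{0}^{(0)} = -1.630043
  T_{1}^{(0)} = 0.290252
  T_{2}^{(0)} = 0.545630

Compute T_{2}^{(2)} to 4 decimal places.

0.6108

Richardson extrapolation on the trapezoidal column (denominator 4−1=3):
T_{1}^{(1)} = 0.290252 + (0.290252 − (-1.630043))/3 = 0.930350
T_{2}^{(1)} = 0.545630 + (0.545630 − 0.290252)/3 = 0.630756
T_{2}^{(2)} = (16·0.630756 − 0.930350) / 15 = 0.610783
(Column j=1 coincides with Simpson's rule on the same nodes.)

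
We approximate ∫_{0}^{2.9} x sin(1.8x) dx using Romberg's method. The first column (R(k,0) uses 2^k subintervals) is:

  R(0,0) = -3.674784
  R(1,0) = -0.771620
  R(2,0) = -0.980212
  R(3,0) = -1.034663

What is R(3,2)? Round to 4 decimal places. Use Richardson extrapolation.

R(2,1) = -0.980212 + (-0.980212 − (-0.771620))/3 = -1.049743
R(3,1) = (4·(-1.034663) − (-0.980212)) / 3 = -1.052813
R(3,2) = -1.052813 + (-1.052813 − (-1.049743))/15 = -1.053018

-1.0530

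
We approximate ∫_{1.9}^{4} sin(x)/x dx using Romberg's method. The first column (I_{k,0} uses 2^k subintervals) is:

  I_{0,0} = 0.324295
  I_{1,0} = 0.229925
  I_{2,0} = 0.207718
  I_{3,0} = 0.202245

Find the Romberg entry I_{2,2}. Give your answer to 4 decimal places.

0.2004

Richardson extrapolation on the trapezoidal column (denominator 4−1=3):
I_{1,1} = 0.229925 + (0.229925 − 0.324295)/3 = 0.198468
I_{2,1} = 0.207718 + (0.207718 − 0.229925)/3 = 0.200316
I_{2,2} = (16·0.200316 − 0.198468) / 15 = 0.200439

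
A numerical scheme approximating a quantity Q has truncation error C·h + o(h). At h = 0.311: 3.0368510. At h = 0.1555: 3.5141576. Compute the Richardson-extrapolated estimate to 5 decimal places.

The leading error scales as h; refining by a factor of 2 reduces it by 2^1 = 2.
Extrapolated value = (2·A(h/2) − A(h)) / (2 − 1)
= (2·3.5141576 − 3.0368510) / 1
= 3.9914642 / 1 = 3.9914642

3.99146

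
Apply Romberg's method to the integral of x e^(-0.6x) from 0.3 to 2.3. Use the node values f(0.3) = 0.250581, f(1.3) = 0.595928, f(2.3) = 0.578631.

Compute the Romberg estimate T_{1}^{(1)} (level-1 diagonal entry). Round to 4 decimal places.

1.0710

T_{0}^{(0)} (trapezoid, 1 panel, h=2.0000): 0.829212
T_{1}^{(0)} (trapezoid, 2 panels, h=1.0000): 1.010534
T_{1}^{(1)} = 1.010534 + (1.010534 − 0.829212)/3 = 1.070975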